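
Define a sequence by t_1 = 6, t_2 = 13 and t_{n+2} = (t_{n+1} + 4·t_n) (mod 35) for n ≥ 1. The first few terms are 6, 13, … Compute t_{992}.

We have t_1 = 6; t_2 = 13; t_3 = 2; t_4 = 19; t_5 = 27; t_6 = 33; t_7 = 1; t_8 = 28; t_9 = 32; t_{10} = 4; t_{11} = 27; t_{12} = 8; t_{13} = 11; t_{14} = 8; t_{15} = 17; t_{16} = 14; t_{17} = 12; t_{18} = 33; t_{19} = 11; t_{20} = 3; t_{21} = 12; t_{22} = 24; t_{23} = 2; t_{24} = 28; t_{25} = 1; t_{26} = 8; t_{27} = 12; t_{28} = 9; t_{29} = 22; t_{30} = 23; t_{31} = 6; t_{32} = 28; t_{33} = 17; t_{34} = 24; t_{35} = 22; t_{36} = 13; t_{37} = 31; t_{38} = 13; t_{39} = 32; t_{40} = 14; t_{41} = 2; t_{42} = 23; t_{43} = 31; t_{44} = 18; t_{45} = 2; t_{46} = 4; t_{47} = 12; t_{48} = 28; t_{49} = 6; t_{50} = 13.
Since (t_{49}, t_{50}) = (t_1, t_2) = (6, 13) (two consecutive terms determine the rest), the sequence is periodic with period 48.
So t_{992} = t_{1 + ((992-1) mod 48)} = t_{32} = 28.

28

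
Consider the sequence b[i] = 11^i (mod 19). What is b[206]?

Computing terms: b[0] = 1; b[1] = 11; b[2] = 7; b[3] = 1.
The sequence repeats with period 3.
So b[206] = b[0 + ((206-0) mod 3)] = b[2] = 7.

7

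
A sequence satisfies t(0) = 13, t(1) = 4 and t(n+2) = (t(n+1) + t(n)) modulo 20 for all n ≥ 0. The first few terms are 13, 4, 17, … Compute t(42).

17

Computing terms: t(0) = 13, t(1) = 4, t(2) = 17, t(3) = 1, t(4) = 18, t(5) = 19, t(6) = 17, t(7) = 16, t(8) = 13, t(9) = 9, t(10) = 2, t(11) = 11, t(12) = 13, t(13) = 4.
The sequence repeats with period 12.
(42 - 0) mod 12 = 6, so t(42) = t(6) = 17.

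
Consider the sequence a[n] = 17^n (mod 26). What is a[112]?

9

We have a[1] = 17,  a[2] = 3,  a[3] = 25,  a[4] = 9,  a[5] = 23,  a[6] = 1,  a[7] = 17.
The sequence repeats with period 6.
So a[112] = a[1 + ((112-1) mod 6)] = a[4] = 9.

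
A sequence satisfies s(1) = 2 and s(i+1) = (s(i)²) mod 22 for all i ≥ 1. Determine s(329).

20

Computing terms: s(1) = 2; s(2) = 4; s(3) = 16; s(4) = 14; s(5) = 20; s(6) = 4.
Since s(6) = s(2) = 4, the sequence is eventually periodic: after a pre-period of length 1 it cycles with period 4.
For i ≥ 2, s(i) depends only on (i - 2) mod 4. (329 - 2) mod 4 = 3, so s(329) = s(5) = 20.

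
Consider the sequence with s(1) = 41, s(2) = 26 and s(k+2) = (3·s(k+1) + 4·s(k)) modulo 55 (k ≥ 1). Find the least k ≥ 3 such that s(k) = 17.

Computing terms: s(1) = 41; s(2) = 26; s(3) = 22; s(4) = 5; s(5) = 48; s(6) = 54; s(7) = 24; s(8) = 13; s(9) = 25; s(10) = 17; s(11) = 41; s(12) = 26.
Since (s(11), s(12)) = (s(1), s(2)) = (41, 26) (two consecutive terms determine the rest), the sequence is periodic with period 10.
The value 17 first appears (with k ≥ 3) at s(10).

10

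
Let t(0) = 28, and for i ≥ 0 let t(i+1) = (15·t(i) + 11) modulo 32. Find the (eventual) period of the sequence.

We have t(0) = 28,  t(1) = 15,  t(2) = 12,  t(3) = 31,  t(4) = 28.
The sequence repeats with period 4.

4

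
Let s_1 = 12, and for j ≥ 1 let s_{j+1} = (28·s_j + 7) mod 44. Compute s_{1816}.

27

We have s_1 = 12, s_2 = 35, s_3 = 19, s_4 = 11, s_5 = 7, s_6 = 27, s_7 = 15, s_8 = 31, s_9 = 39, s_{10} = 43, s_{11} = 23, s_{12} = 35.
Since s_{12} = s_2 = 35, the sequence is eventually periodic: after a pre-period of length 1 it cycles with period 10.
For j ≥ 2, s_j depends only on (j - 2) mod 10. (1816 - 2) mod 10 = 4, so s_{1816} = s_6 = 27.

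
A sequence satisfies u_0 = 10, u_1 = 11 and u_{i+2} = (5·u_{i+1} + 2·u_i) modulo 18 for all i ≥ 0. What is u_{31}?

11

Computing terms: u_0 = 10, u_1 = 11, u_2 = 3, u_3 = 1, u_4 = 11, u_5 = 3.
Since (u_4, u_5) = (u_1, u_2) = (11, 3) (two consecutive terms determine the rest), the sequence is eventually periodic: after a pre-period of length 1 it cycles with period 3.
For i ≥ 1, u_i depends only on (i - 1) mod 3. (31 - 1) mod 3 = 0, so u_{31} = u_1 = 11.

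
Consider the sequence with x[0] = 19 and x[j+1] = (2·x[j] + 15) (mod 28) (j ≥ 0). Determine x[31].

25

Listing terms: x[0] = 19,  x[1] = 25,  x[2] = 9,  x[3] = 5,  x[4] = 25.
Since x[4] = x[1] = 25, the sequence is eventually periodic: after a pre-period of length 1 it cycles with period 3.
For j ≥ 1, x[j] depends only on (j - 1) mod 3. (31 - 1) mod 3 = 0, so x[31] = x[1] = 25.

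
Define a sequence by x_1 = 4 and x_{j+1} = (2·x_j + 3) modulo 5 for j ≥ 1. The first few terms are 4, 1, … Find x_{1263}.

Computing terms: x_1 = 4,  x_2 = 1,  x_3 = 0,  x_4 = 3,  x_5 = 4.
The sequence repeats with period 4.
So x_{1263} = x_{1 + ((1263-1) mod 4)} = x_3 = 0.

0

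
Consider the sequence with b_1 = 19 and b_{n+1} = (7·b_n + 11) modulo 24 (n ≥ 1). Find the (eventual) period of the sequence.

6

We have b_1 = 19,  b_2 = 0,  b_3 = 11,  b_4 = 16,  b_5 = 3,  b_6 = 8,  b_7 = 19.
Since b_7 = b_1 = 19, the sequence is periodic with period 6.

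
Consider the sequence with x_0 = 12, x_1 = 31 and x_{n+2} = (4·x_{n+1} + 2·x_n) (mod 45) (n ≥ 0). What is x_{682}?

23

x_0 = 12,  x_1 = 31,  x_2 = 13,  x_3 = 24,  x_4 = 32,  x_5 = 41,  x_6 = 3,  x_7 = 4,  x_8 = 22,  x_9 = 6,  x_{10} = 23,  x_{11} = 14,  x_{12} = 12,  x_{13} = 31.
Since (x_{12}, x_{13}) = (x_0, x_1) = (12, 31) (two consecutive terms determine the rest), the sequence is periodic with period 12.
(682 - 0) mod 12 = 10, so x_{682} = x_{10} = 23.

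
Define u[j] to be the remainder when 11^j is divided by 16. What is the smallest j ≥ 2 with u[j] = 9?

u[1] = 11, u[2] = 9, u[3] = 3, u[4] = 1, u[5] = 11.
The sequence repeats with period 4.
The value 9 first appears (with j ≥ 2) at u[2].

2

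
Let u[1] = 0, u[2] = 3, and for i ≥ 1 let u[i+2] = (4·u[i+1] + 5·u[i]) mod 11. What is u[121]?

Computing terms: u[1] = 0,  u[2] = 3,  u[3] = 1,  u[4] = 8,  u[5] = 4,  u[6] = 1,  u[7] = 2,  u[8] = 2,  u[9] = 7,  u[10] = 5,  u[11] = 0,  u[12] = 3.
Since (u[11], u[12]) = (u[1], u[2]) = (0, 3) (two consecutive terms determine the rest), the sequence is periodic with period 10.
(121 - 1) mod 10 = 0, so u[121] = u[1] = 0.

0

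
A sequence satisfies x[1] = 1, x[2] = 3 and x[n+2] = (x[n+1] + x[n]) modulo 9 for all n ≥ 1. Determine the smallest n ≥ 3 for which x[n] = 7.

x[1] = 1, x[2] = 3, x[3] = 4, x[4] = 7, x[5] = 2, x[6] = 0, x[7] = 2, x[8] = 2, x[9] = 4, x[10] = 6, x[11] = 1, x[12] = 7, x[13] = 8, x[14] = 6, x[15] = 5, x[16] = 2, x[17] = 7, x[18] = 0, x[19] = 7, x[20] = 7, x[21] = 5, x[22] = 3, x[23] = 8, x[24] = 2, x[25] = 1, x[26] = 3.
Since (x[25], x[26]) = (x[1], x[2]) = (1, 3) (two consecutive terms determine the rest), the sequence is periodic with period 24.
The value 7 first appears (with n ≥ 3) at x[4].

4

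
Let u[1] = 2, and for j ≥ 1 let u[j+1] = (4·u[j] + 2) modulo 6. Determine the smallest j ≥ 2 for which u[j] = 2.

4

u[1] = 2; u[2] = 4; u[3] = 0; u[4] = 2.
Since u[4] = u[1] = 2, the sequence is periodic with period 3.
The value 2 next appears (with j ≥ 2) at u[4].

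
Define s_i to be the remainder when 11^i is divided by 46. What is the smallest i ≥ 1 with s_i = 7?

7

s_0 = 1, s_1 = 11, s_2 = 29, s_3 = 43, s_4 = 13, s_5 = 5, s_6 = 9, s_7 = 7, s_8 = 31, s_9 = 19, s_{10} = 25, s_{11} = 45, s_{12} = 35, s_{13} = 17, s_{14} = 3, s_{15} = 33, s_{16} = 41, s_{17} = 37, s_{18} = 39, s_{19} = 15, s_{20} = 27, s_{21} = 21, s_{22} = 1.
Since s_{22} = s_0 = 1, the sequence is periodic with period 22.
The value 7 first appears (with i ≥ 1) at s_7.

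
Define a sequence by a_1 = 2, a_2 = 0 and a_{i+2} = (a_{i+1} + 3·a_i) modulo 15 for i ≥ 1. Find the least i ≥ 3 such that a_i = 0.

8

We have a_1 = 2; a_2 = 0; a_3 = 6; a_4 = 6; a_5 = 9; a_6 = 12; a_7 = 9; a_8 = 0; a_9 = 12; a_{10} = 12; a_{11} = 3; a_{12} = 9; a_{13} = 3; a_{14} = 0; a_{15} = 9; a_{16} = 9; a_{17} = 6; a_{18} = 3; a_{19} = 6; a_{20} = 0; a_{21} = 3; a_{22} = 3; a_{23} = 12; a_{24} = 6; a_{25} = 12; a_{26} = 0; a_{27} = 6.
Since (a_{26}, a_{27}) = (a_2, a_3) = (0, 6) (two consecutive terms determine the rest), the sequence is eventually periodic: after a pre-period of length 1 it cycles with period 24.
The value 0 first appears (with i ≥ 3) at a_8.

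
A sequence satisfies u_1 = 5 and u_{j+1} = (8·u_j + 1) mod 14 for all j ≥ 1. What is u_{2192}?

5

We have u_1 = 5,  u_2 = 13,  u_3 = 7,  u_4 = 1,  u_5 = 9,  u_6 = 3,  u_7 = 11,  u_8 = 5.
The sequence repeats with period 7.
(2192 - 1) mod 7 = 0, so u_{2192} = u_1 = 5.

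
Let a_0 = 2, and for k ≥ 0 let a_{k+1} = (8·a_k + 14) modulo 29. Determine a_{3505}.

Computing terms: a_0 = 2, a_1 = 1, a_2 = 22, a_3 = 16, a_4 = 26, a_5 = 19, a_6 = 21, a_7 = 8, a_8 = 20, a_9 = 0, a_{10} = 14, a_{11} = 10, a_{12} = 7, a_{13} = 12, a_{14} = 23, a_{15} = 24, a_{16} = 3, a_{17} = 9, a_{18} = 28, a_{19} = 6, a_{20} = 4, a_{21} = 17, a_{22} = 5, a_{23} = 25, a_{24} = 11, a_{25} = 15, a_{26} = 18, a_{27} = 13, a_{28} = 2.
The sequence repeats with period 28.
(3505 - 0) mod 28 = 5, so a_{3505} = a_5 = 19.

19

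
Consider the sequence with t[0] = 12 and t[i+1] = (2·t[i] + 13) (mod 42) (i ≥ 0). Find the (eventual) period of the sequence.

6

t[0] = 12,  t[1] = 37,  t[2] = 3,  t[3] = 19,  t[4] = 9,  t[5] = 31,  t[6] = 33,  t[7] = 37.
Since t[7] = t[1] = 37, the sequence is eventually periodic: after a pre-period of length 1 it cycles with period 6.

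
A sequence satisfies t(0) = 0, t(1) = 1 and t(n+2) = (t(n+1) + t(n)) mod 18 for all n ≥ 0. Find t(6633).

t(0) = 0, t(1) = 1, t(2) = 1, t(3) = 2, t(4) = 3, t(5) = 5, t(6) = 8, t(7) = 13, t(8) = 3, t(9) = 16, t(10) = 1, t(11) = 17, t(12) = 0, t(13) = 17, t(14) = 17, t(15) = 16, t(16) = 15, t(17) = 13, t(18) = 10, t(19) = 5, t(20) = 15, t(21) = 2, t(22) = 17, t(23) = 1, t(24) = 0, t(25) = 1.
Since (t(24), t(25)) = (t(0), t(1)) = (0, 1) (two consecutive terms determine the rest), the sequence is periodic with period 24.
(6633 - 0) mod 24 = 9, so t(6633) = t(9) = 16.

16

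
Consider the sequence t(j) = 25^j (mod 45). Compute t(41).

Listing terms: t(0) = 1; t(1) = 25; t(2) = 40; t(3) = 10; t(4) = 25.
Since t(4) = t(1) = 25, the sequence is eventually periodic: after a pre-period of length 1 it cycles with period 3.
For j ≥ 1, t(j) depends only on (j - 1) mod 3. (41 - 1) mod 3 = 1, so t(41) = t(2) = 40.

40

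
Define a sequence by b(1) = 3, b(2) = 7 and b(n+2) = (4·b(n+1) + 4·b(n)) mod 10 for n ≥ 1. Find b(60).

Computing terms: b(1) = 3; b(2) = 7; b(3) = 0; b(4) = 8; b(5) = 2; b(6) = 0; b(7) = 8.
Since (b(6), b(7)) = (b(3), b(4)) = (0, 8) (two consecutive terms determine the rest), the sequence is eventually periodic: after a pre-period of length 2 it cycles with period 3.
For n ≥ 3, b(n) depends only on (n - 3) mod 3. (60 - 3) mod 3 = 0, so b(60) = b(3) = 0.

0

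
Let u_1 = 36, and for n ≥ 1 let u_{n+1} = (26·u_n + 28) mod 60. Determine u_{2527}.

24

We have u_1 = 36,  u_2 = 4,  u_3 = 12,  u_4 = 40,  u_5 = 48,  u_6 = 16,  u_7 = 24,  u_8 = 52,  u_9 = 0,  u_{10} = 28,  u_{11} = 36.
Since u_{11} = u_1 = 36, the sequence is periodic with period 10.
(2527 - 1) mod 10 = 6, so u_{2527} = u_7 = 24.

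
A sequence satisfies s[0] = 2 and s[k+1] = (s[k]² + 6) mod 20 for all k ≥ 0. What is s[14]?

We have s[0] = 2; s[1] = 10; s[2] = 6; s[3] = 2.
Since s[3] = s[0] = 2, the sequence is periodic with period 3.
(14 - 0) mod 3 = 2, so s[14] = s[2] = 6.

6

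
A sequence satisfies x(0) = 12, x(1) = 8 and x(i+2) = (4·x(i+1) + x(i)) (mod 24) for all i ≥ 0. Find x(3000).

12

We have x(0) = 12; x(1) = 8; x(2) = 20; x(3) = 16; x(4) = 12; x(5) = 16; x(6) = 4; x(7) = 8; x(8) = 12; x(9) = 8.
The sequence repeats with period 8.
So x(3000) = x(0 + ((3000-0) mod 8)) = x(0) = 12.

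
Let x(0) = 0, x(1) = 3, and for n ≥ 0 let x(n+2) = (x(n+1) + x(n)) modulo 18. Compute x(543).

Listing terms: x(0) = 0; x(1) = 3; x(2) = 3; x(3) = 6; x(4) = 9; x(5) = 15; x(6) = 6; x(7) = 3; x(8) = 9; x(9) = 12; x(10) = 3; x(11) = 15; x(12) = 0; x(13) = 15; x(14) = 15; x(15) = 12; x(16) = 9; x(17) = 3; x(18) = 12; x(19) = 15; x(20) = 9; x(21) = 6; x(22) = 15; x(23) = 3; x(24) = 0; x(25) = 3.
Since (x(24), x(25)) = (x(0), x(1)) = (0, 3) (two consecutive terms determine the rest), the sequence is periodic with period 24.
So x(543) = x(0 + ((543-0) mod 24)) = x(15) = 12.

12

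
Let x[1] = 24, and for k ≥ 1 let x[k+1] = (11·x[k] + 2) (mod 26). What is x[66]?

8

We have x[1] = 24, x[2] = 6, x[3] = 16, x[4] = 22, x[5] = 10, x[6] = 8, x[7] = 12, x[8] = 4, x[9] = 20, x[10] = 14, x[11] = 0, x[12] = 2, x[13] = 24.
Since x[13] = x[1] = 24, the sequence is periodic with period 12.
(66 - 1) mod 12 = 5, so x[66] = x[6] = 8.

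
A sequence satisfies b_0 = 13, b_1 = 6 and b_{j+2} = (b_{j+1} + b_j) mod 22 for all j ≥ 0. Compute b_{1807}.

b_0 = 13,  b_1 = 6,  b_2 = 19,  b_3 = 3,  b_4 = 0,  b_5 = 3,  b_6 = 3,  b_7 = 6,  b_8 = 9,  b_9 = 15,  b_{10} = 2,  b_{11} = 17,  b_{12} = 19,  b_{13} = 14,  b_{14} = 11,  b_{15} = 3,  b_{16} = 14,  b_{17} = 17,  b_{18} = 9,  b_{19} = 4,  b_{20} = 13,  b_{21} = 17,  b_{22} = 8,  b_{23} = 3,  b_{24} = 11,  b_{25} = 14,  b_{26} = 3,  b_{27} = 17,  b_{28} = 20,  b_{29} = 15,  b_{30} = 13,  b_{31} = 6.
Since (b_{30}, b_{31}) = (b_0, b_1) = (13, 6) (two consecutive terms determine the rest), the sequence is periodic with period 30.
(1807 - 0) mod 30 = 7, so b_{1807} = b_7 = 6.

6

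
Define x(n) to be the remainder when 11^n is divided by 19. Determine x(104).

7

We have x(0) = 1,  x(1) = 11,  x(2) = 7,  x(3) = 1.
The sequence repeats with period 3.
So x(104) = x(0 + ((104-0) mod 3)) = x(2) = 7.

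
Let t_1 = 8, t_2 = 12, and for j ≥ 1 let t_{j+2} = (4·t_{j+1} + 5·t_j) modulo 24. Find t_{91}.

Computing terms: t_1 = 8,  t_2 = 12,  t_3 = 16,  t_4 = 4,  t_5 = 0,  t_6 = 20,  t_7 = 8,  t_8 = 12.
The sequence repeats with period 6.
(91 - 1) mod 6 = 0, so t_{91} = t_1 = 8.

8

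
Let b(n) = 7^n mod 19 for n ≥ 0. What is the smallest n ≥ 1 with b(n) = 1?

Computing terms: b(0) = 1,  b(1) = 7,  b(2) = 11,  b(3) = 1.
Since b(3) = b(0) = 1, the sequence is periodic with period 3.
The value 1 next appears (with n ≥ 1) at b(3).

3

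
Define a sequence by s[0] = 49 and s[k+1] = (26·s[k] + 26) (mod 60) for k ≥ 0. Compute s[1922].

s[0] = 49, s[1] = 40, s[2] = 46, s[3] = 22, s[4] = 58, s[5] = 34, s[6] = 10, s[7] = 46.
Since s[7] = s[2] = 46, the sequence is eventually periodic: after a pre-period of length 2 it cycles with period 5.
For k ≥ 2, s[k] depends only on (k - 2) mod 5. (1922 - 2) mod 5 = 0, so s[1922] = s[2] = 46.

46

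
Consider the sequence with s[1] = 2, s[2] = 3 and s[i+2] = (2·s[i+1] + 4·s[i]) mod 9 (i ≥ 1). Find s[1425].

5

Listing terms: s[1] = 2, s[2] = 3, s[3] = 5, s[4] = 4, s[5] = 1, s[6] = 0, s[7] = 4, s[8] = 8, s[9] = 5, s[10] = 6, s[11] = 5, s[12] = 7, s[13] = 7, s[14] = 6, s[15] = 4, s[16] = 5, s[17] = 8, s[18] = 0, s[19] = 5, s[20] = 1, s[21] = 4, s[22] = 3, s[23] = 4, s[24] = 2, s[25] = 2, s[26] = 3.
Since (s[25], s[26]) = (s[1], s[2]) = (2, 3) (two consecutive terms determine the rest), the sequence is periodic with period 24.
So s[1425] = s[1 + ((1425-1) mod 24)] = s[9] = 5.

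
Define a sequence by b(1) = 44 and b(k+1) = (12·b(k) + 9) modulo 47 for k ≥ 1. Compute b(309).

Listing terms: b(1) = 44; b(2) = 20; b(3) = 14; b(4) = 36; b(5) = 18; b(6) = 37; b(7) = 30; b(8) = 40; b(9) = 19; b(10) = 2; b(11) = 33; b(12) = 29; b(13) = 28; b(14) = 16; b(15) = 13; b(16) = 24; b(17) = 15; b(18) = 1; b(19) = 21; b(20) = 26; b(21) = 39; b(22) = 7; b(23) = 46; b(24) = 44.
Since b(24) = b(1) = 44, the sequence is periodic with period 23.
So b(309) = b(1 + ((309-1) mod 23)) = b(10) = 2.

2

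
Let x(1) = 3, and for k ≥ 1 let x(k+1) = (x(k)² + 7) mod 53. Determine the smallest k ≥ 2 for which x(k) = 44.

Computing terms: x(1) = 3; x(2) = 16; x(3) = 51; x(4) = 11; x(5) = 22; x(6) = 14; x(7) = 44; x(8) = 35; x(9) = 13; x(10) = 17; x(11) = 31; x(12) = 14.
Since x(12) = x(6) = 14, the sequence is eventually periodic: after a pre-period of length 5 it cycles with period 6.
The value 44 first appears (with k ≥ 2) at x(7).

7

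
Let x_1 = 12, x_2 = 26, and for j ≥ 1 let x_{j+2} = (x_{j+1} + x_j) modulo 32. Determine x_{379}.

12

Computing terms: x_1 = 12, x_2 = 26, x_3 = 6, x_4 = 0, x_5 = 6, x_6 = 6, x_7 = 12, x_8 = 18, x_9 = 30, x_{10} = 16, x_{11} = 14, x_{12} = 30, x_{13} = 12, x_{14} = 10, x_{15} = 22, x_{16} = 0, x_{17} = 22, x_{18} = 22, x_{19} = 12, x_{20} = 2, x_{21} = 14, x_{22} = 16, x_{23} = 30, x_{24} = 14, x_{25} = 12, x_{26} = 26.
The sequence repeats with period 24.
(379 - 1) mod 24 = 18, so x_{379} = x_{19} = 12.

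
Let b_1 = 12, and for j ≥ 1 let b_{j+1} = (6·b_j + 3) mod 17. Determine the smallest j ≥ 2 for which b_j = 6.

6

Listing terms: b_1 = 12, b_2 = 7, b_3 = 11, b_4 = 1, b_5 = 9, b_6 = 6, b_7 = 5, b_8 = 16, b_9 = 14, b_{10} = 2, b_{11} = 15, b_{12} = 8, b_{13} = 0, b_{14} = 3, b_{15} = 4, b_{16} = 10, b_{17} = 12.
The sequence repeats with period 16.
The value 6 first appears (with j ≥ 2) at b_6.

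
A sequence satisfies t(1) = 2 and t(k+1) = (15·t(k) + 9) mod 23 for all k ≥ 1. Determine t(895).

7

Listing terms: t(1) = 2; t(2) = 16; t(3) = 19; t(4) = 18; t(5) = 3; t(6) = 8; t(7) = 14; t(8) = 12; t(9) = 5; t(10) = 15; t(11) = 4; t(12) = 0; t(13) = 9; t(14) = 6; t(15) = 7; t(16) = 22; t(17) = 17; t(18) = 11; t(19) = 13; t(20) = 20; t(21) = 10; t(22) = 21; t(23) = 2.
The sequence repeats with period 22.
So t(895) = t(1 + ((895-1) mod 22)) = t(15) = 7.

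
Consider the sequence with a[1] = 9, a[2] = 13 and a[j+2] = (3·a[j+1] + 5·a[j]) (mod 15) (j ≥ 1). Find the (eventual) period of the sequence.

4

We have a[1] = 9,  a[2] = 13,  a[3] = 9,  a[4] = 2,  a[5] = 6,  a[6] = 13,  a[7] = 9.
Since (a[6], a[7]) = (a[2], a[3]) = (13, 9) (two consecutive terms determine the rest), the sequence is eventually periodic: after a pre-period of length 1 it cycles with period 4.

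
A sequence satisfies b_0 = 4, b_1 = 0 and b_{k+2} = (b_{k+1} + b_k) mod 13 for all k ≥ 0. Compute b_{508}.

8

We have b_0 = 4, b_1 = 0, b_2 = 4, b_3 = 4, b_4 = 8, b_5 = 12, b_6 = 7, b_7 = 6, b_8 = 0, b_9 = 6, b_{10} = 6, b_{11} = 12, b_{12} = 5, b_{13} = 4, b_{14} = 9, b_{15} = 0, b_{16} = 9, b_{17} = 9, b_{18} = 5, b_{19} = 1, b_{20} = 6, b_{21} = 7, b_{22} = 0, b_{23} = 7, b_{24} = 7, b_{25} = 1, b_{26} = 8, b_{27} = 9, b_{28} = 4, b_{29} = 0.
Since (b_{28}, b_{29}) = (b_0, b_1) = (4, 0) (two consecutive terms determine the rest), the sequence is periodic with period 28.
So b_{508} = b_{0 + ((508-0) mod 28)} = b_4 = 8.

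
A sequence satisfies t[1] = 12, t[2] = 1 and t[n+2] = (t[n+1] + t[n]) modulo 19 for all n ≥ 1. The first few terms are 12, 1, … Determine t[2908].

Listing terms: t[1] = 12, t[2] = 1, t[3] = 13, t[4] = 14, t[5] = 8, t[6] = 3, t[7] = 11, t[8] = 14, t[9] = 6, t[10] = 1, t[11] = 7, t[12] = 8, t[13] = 15, t[14] = 4, t[15] = 0, t[16] = 4, t[17] = 4, t[18] = 8, t[19] = 12, t[20] = 1.
Since (t[19], t[20]) = (t[1], t[2]) = (12, 1) (two consecutive terms determine the rest), the sequence is periodic with period 18.
So t[2908] = t[1 + ((2908-1) mod 18)] = t[10] = 1.

1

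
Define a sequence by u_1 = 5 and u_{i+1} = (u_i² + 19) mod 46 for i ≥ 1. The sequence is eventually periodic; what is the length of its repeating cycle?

Listing terms: u_1 = 5, u_2 = 44, u_3 = 23, u_4 = 42, u_5 = 35, u_6 = 2, u_7 = 23.
Since u_7 = u_3 = 23, the sequence is eventually periodic: after a pre-period of length 2 it cycles with period 4.

4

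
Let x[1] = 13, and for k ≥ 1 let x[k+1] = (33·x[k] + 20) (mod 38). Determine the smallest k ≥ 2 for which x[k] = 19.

10

x[1] = 13,  x[2] = 31,  x[3] = 17,  x[4] = 11,  x[5] = 3,  x[6] = 5,  x[7] = 33,  x[8] = 7,  x[9] = 23,  x[10] = 19,  x[11] = 1,  x[12] = 15,  x[13] = 21,  x[14] = 29,  x[15] = 27,  x[16] = 37,  x[17] = 25,  x[18] = 9,  x[19] = 13.
Since x[19] = x[1] = 13, the sequence is periodic with period 18.
The value 19 first appears (with k ≥ 2) at x[10].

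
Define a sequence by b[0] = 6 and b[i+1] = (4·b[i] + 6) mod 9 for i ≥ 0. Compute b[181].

We have b[0] = 6; b[1] = 3; b[2] = 0; b[3] = 6.
Since b[3] = b[0] = 6, the sequence is periodic with period 3.
So b[181] = b[0 + ((181-0) mod 3)] = b[1] = 3.

3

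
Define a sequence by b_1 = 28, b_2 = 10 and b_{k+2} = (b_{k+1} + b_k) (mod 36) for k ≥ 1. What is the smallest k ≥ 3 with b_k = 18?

12

We have b_1 = 28, b_2 = 10, b_3 = 2, b_4 = 12, b_5 = 14, b_6 = 26, b_7 = 4, b_8 = 30, b_9 = 34, b_{10} = 28, b_{11} = 26, b_{12} = 18, b_{13} = 8, b_{14} = 26, b_{15} = 34, b_{16} = 24, b_{17} = 22, b_{18} = 10, b_{19} = 32, b_{20} = 6, b_{21} = 2, b_{22} = 8, b_{23} = 10, b_{24} = 18, b_{25} = 28, b_{26} = 10.
Since (b_{25}, b_{26}) = (b_1, b_2) = (28, 10) (two consecutive terms determine the rest), the sequence is periodic with period 24.
The value 18 first appears (with k ≥ 3) at b_{12}.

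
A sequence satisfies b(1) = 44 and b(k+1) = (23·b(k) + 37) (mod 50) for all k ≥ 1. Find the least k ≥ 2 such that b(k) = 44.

5

b(1) = 44; b(2) = 49; b(3) = 14; b(4) = 9; b(5) = 44.
Since b(5) = b(1) = 44, the sequence is periodic with period 4.
The value 44 next appears (with k ≥ 2) at b(5).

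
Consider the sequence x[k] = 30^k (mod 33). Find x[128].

27

We have x[0] = 1,  x[1] = 30,  x[2] = 9,  x[3] = 6,  x[4] = 15,  x[5] = 21,  x[6] = 3,  x[7] = 24,  x[8] = 27,  x[9] = 18,  x[10] = 12,  x[11] = 30.
Since x[11] = x[1] = 30, the sequence is eventually periodic: after a pre-period of length 1 it cycles with period 10.
For k ≥ 1, x[k] depends only on (k - 1) mod 10. (128 - 1) mod 10 = 7, so x[128] = x[8] = 27.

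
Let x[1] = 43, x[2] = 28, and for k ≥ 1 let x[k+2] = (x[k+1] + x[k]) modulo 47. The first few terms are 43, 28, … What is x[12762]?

25

Computing terms: x[1] = 43, x[2] = 28, x[3] = 24, x[4] = 5, x[5] = 29, x[6] = 34, x[7] = 16, x[8] = 3, x[9] = 19, x[10] = 22, x[11] = 41, x[12] = 16, x[13] = 10, x[14] = 26, x[15] = 36, x[16] = 15, x[17] = 4, x[18] = 19, x[19] = 23, x[20] = 42, x[21] = 18, x[22] = 13, x[23] = 31, x[24] = 44, x[25] = 28, x[26] = 25, x[27] = 6, x[28] = 31, x[29] = 37, x[30] = 21, x[31] = 11, x[32] = 32, x[33] = 43, x[34] = 28.
The sequence repeats with period 32.
So x[12762] = x[1 + ((12762-1) mod 32)] = x[26] = 25.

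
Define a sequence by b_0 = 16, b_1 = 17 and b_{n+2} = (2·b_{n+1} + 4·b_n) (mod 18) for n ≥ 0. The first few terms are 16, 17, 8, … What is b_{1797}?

4

Computing terms: b_0 = 16,  b_1 = 17,  b_2 = 8,  b_3 = 12,  b_4 = 2,  b_5 = 16,  b_6 = 4,  b_7 = 0,  b_8 = 16,  b_9 = 14,  b_{10} = 2,  b_{11} = 6,  b_{12} = 2,  b_{13} = 10,  b_{14} = 10,  b_{15} = 6,  b_{16} = 16,  b_{17} = 2,  b_{18} = 14,  b_{19} = 0,  b_{20} = 2,  b_{21} = 4,  b_{22} = 16,  b_{23} = 12,  b_{24} = 16,  b_{25} = 8,  b_{26} = 8,  b_{27} = 12.
Since (b_{26}, b_{27}) = (b_2, b_3) = (8, 12) (two consecutive terms determine the rest), the sequence is eventually periodic: after a pre-period of length 2 it cycles with period 24.
For n ≥ 2, b_n depends only on (n - 2) mod 24. (1797 - 2) mod 24 = 19, so b_{1797} = b_{21} = 4.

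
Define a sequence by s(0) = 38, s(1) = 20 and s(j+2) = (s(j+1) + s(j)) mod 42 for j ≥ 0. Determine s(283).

We have s(0) = 38, s(1) = 20, s(2) = 16, s(3) = 36, s(4) = 10, s(5) = 4, s(6) = 14, s(7) = 18, s(8) = 32, s(9) = 8, s(10) = 40, s(11) = 6, s(12) = 4, s(13) = 10, s(14) = 14, s(15) = 24, s(16) = 38, s(17) = 20.
The sequence repeats with period 16.
(283 - 0) mod 16 = 11, so s(283) = s(11) = 6.

6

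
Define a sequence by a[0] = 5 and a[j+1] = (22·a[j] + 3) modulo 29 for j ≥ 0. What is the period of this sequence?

14

Listing terms: a[0] = 5,  a[1] = 26,  a[2] = 24,  a[3] = 9,  a[4] = 27,  a[5] = 17,  a[6] = 0,  a[7] = 3,  a[8] = 11,  a[9] = 13,  a[10] = 28,  a[11] = 10,  a[12] = 20,  a[13] = 8,  a[14] = 5.
Since a[14] = a[0] = 5, the sequence is periodic with period 14.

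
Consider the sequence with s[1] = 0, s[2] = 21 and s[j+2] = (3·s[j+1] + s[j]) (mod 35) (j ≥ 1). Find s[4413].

s[1] = 0,  s[2] = 21,  s[3] = 28,  s[4] = 0,  s[5] = 28,  s[6] = 14,  s[7] = 0,  s[8] = 14,  s[9] = 7,  s[10] = 0,  s[11] = 7,  s[12] = 21,  s[13] = 0,  s[14] = 21.
Since (s[13], s[14]) = (s[1], s[2]) = (0, 21) (two consecutive terms determine the rest), the sequence is periodic with period 12.
So s[4413] = s[1 + ((4413-1) mod 12)] = s[9] = 7.

7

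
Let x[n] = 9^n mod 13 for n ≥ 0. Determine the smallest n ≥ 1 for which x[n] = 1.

3

Computing terms: x[0] = 1,  x[1] = 9,  x[2] = 3,  x[3] = 1.
The sequence repeats with period 3.
The value 1 next appears (with n ≥ 1) at x[3].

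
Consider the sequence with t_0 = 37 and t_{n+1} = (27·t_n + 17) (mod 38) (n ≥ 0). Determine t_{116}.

We have t_0 = 37; t_1 = 28; t_2 = 13; t_3 = 26; t_4 = 35; t_5 = 12; t_6 = 37.
The sequence repeats with period 6.
(116 - 0) mod 6 = 2, so t_{116} = t_2 = 13.

13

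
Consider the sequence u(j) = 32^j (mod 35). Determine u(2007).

Computing terms: u(0) = 1,  u(1) = 32,  u(2) = 9,  u(3) = 8,  u(4) = 11,  u(5) = 2,  u(6) = 29,  u(7) = 18,  u(8) = 16,  u(9) = 22,  u(10) = 4,  u(11) = 23,  u(12) = 1.
The sequence repeats with period 12.
So u(2007) = u(0 + ((2007-0) mod 12)) = u(3) = 8.

8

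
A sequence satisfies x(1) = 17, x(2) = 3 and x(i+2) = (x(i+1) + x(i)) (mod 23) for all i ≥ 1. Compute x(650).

20

Listing terms: x(1) = 17, x(2) = 3, x(3) = 20, x(4) = 0, x(5) = 20, x(6) = 20, x(7) = 17, x(8) = 14, x(9) = 8, x(10) = 22, x(11) = 7, x(12) = 6, x(13) = 13, x(14) = 19, x(15) = 9, x(16) = 5, x(17) = 14, x(18) = 19, x(19) = 10, x(20) = 6, x(21) = 16, x(22) = 22, x(23) = 15, x(24) = 14, x(25) = 6, x(26) = 20, x(27) = 3, x(28) = 0, x(29) = 3, x(30) = 3, x(31) = 6, x(32) = 9, x(33) = 15, x(34) = 1, x(35) = 16, x(36) = 17, x(37) = 10, x(38) = 4, x(39) = 14, x(40) = 18, x(41) = 9, x(42) = 4, x(43) = 13, x(44) = 17, x(45) = 7, x(46) = 1, x(47) = 8, x(48) = 9, x(49) = 17, x(50) = 3.
The sequence repeats with period 48.
(650 - 1) mod 48 = 25, so x(650) = x(26) = 20.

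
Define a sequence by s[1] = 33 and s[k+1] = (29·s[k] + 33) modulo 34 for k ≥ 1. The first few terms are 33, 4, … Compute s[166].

20

s[1] = 33,  s[2] = 4,  s[3] = 13,  s[4] = 2,  s[5] = 23,  s[6] = 20,  s[7] = 1,  s[8] = 28,  s[9] = 29,  s[10] = 24,  s[11] = 15,  s[12] = 26,  s[13] = 5,  s[14] = 8,  s[15] = 27,  s[16] = 0,  s[17] = 33.
The sequence repeats with period 16.
So s[166] = s[1 + ((166-1) mod 16)] = s[6] = 20.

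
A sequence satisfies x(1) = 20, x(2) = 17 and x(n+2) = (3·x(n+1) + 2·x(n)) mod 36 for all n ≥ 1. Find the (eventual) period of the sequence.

12

x(1) = 20,  x(2) = 17,  x(3) = 19,  x(4) = 19,  x(5) = 23,  x(6) = 35,  x(7) = 7,  x(8) = 19,  x(9) = 35,  x(10) = 35,  x(11) = 31,  x(12) = 19,  x(13) = 11,  x(14) = 35,  x(15) = 19,  x(16) = 19.
Since (x(15), x(16)) = (x(3), x(4)) = (19, 19) (two consecutive terms determine the rest), the sequence is eventually periodic: after a pre-period of length 2 it cycles with period 12.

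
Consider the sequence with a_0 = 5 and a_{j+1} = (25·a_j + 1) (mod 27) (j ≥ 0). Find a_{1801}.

9

Listing terms: a_0 = 5; a_1 = 18; a_2 = 19; a_3 = 17; a_4 = 21; a_5 = 13; a_6 = 2; a_7 = 24; a_8 = 7; a_9 = 14; a_{10} = 0; a_{11} = 1; a_{12} = 26; a_{13} = 3; a_{14} = 22; a_{15} = 11; a_{16} = 6; a_{17} = 16; a_{18} = 23; a_{19} = 9; a_{20} = 10; a_{21} = 8; a_{22} = 12; a_{23} = 4; a_{24} = 20; a_{25} = 15; a_{26} = 25; a_{27} = 5.
The sequence repeats with period 27.
So a_{1801} = a_{0 + ((1801-0) mod 27)} = a_{19} = 9.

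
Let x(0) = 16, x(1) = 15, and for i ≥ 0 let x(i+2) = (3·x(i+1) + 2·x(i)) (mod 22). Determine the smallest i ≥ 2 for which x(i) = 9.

19

Listing terms: x(0) = 16; x(1) = 15; x(2) = 11; x(3) = 19; x(4) = 13; x(5) = 11; x(6) = 15; x(7) = 1; x(8) = 11; x(9) = 13; x(10) = 17; x(11) = 11; x(12) = 1; x(13) = 3; x(14) = 11; x(15) = 17; x(16) = 7; x(17) = 11; x(18) = 3; x(19) = 9; x(20) = 11; x(21) = 7; x(22) = 21; x(23) = 11; x(24) = 9; x(25) = 5; x(26) = 11; x(27) = 21; x(28) = 19; x(29) = 11; x(30) = 5; x(31) = 15; x(32) = 11.
Since (x(31), x(32)) = (x(1), x(2)) = (15, 11) (two consecutive terms determine the rest), the sequence is eventually periodic: after a pre-period of length 1 it cycles with period 30.
The value 9 first appears (with i ≥ 2) at x(19).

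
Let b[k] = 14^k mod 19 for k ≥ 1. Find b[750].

11

Listing terms: b[1] = 14, b[2] = 6, b[3] = 8, b[4] = 17, b[5] = 10, b[6] = 7, b[7] = 3, b[8] = 4, b[9] = 18, b[10] = 5, b[11] = 13, b[12] = 11, b[13] = 2, b[14] = 9, b[15] = 12, b[16] = 16, b[17] = 15, b[18] = 1, b[19] = 14.
Since b[19] = b[1] = 14, the sequence is periodic with period 18.
So b[750] = b[1 + ((750-1) mod 18)] = b[12] = 11.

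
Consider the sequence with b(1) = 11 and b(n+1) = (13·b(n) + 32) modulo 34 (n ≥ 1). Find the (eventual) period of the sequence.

Listing terms: b(1) = 11; b(2) = 5; b(3) = 29; b(4) = 1; b(5) = 11.
The sequence repeats with period 4.

4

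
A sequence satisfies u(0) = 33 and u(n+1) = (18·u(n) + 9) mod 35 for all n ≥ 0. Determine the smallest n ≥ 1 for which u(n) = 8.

We have u(0) = 33,  u(1) = 8,  u(2) = 13,  u(3) = 33.
Since u(3) = u(0) = 33, the sequence is periodic with period 3.
The value 8 first appears (with n ≥ 1) at u(1).

1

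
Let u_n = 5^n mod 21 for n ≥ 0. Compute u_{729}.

20

Computing terms: u_0 = 1, u_1 = 5, u_2 = 4, u_3 = 20, u_4 = 16, u_5 = 17, u_6 = 1.
Since u_6 = u_0 = 1, the sequence is periodic with period 6.
(729 - 0) mod 6 = 3, so u_{729} = u_3 = 20.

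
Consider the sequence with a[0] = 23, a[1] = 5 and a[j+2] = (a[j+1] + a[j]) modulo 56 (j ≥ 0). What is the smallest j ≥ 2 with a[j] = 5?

Computing terms: a[0] = 23, a[1] = 5, a[2] = 28, a[3] = 33, a[4] = 5, a[5] = 38, a[6] = 43, a[7] = 25, a[8] = 12, a[9] = 37, a[10] = 49, a[11] = 30, a[12] = 23, a[13] = 53, a[14] = 20, a[15] = 17, a[16] = 37, a[17] = 54, a[18] = 35, a[19] = 33, a[20] = 12, a[21] = 45, a[22] = 1, a[23] = 46, a[24] = 47, a[25] = 37, a[26] = 28, a[27] = 9, a[28] = 37, a[29] = 46, a[30] = 27, a[31] = 17, a[32] = 44, a[33] = 5, a[34] = 49, a[35] = 54, a[36] = 47, a[37] = 45, a[38] = 36, a[39] = 25, a[40] = 5, a[41] = 30, a[42] = 35, a[43] = 9, a[44] = 44, a[45] = 53, a[46] = 41, a[47] = 38, a[48] = 23, a[49] = 5.
Since (a[48], a[49]) = (a[0], a[1]) = (23, 5) (two consecutive terms determine the rest), the sequence is periodic with period 48.
The value 5 first appears (with j ≥ 2) at a[4].

4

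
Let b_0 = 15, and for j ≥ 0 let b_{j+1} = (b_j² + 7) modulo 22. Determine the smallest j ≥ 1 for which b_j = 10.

We have b_0 = 15; b_1 = 12; b_2 = 19; b_3 = 16; b_4 = 21; b_5 = 8; b_6 = 5; b_7 = 10; b_8 = 19.
Since b_8 = b_2 = 19, the sequence is eventually periodic: after a pre-period of length 2 it cycles with period 6.
The value 10 first appears (with j ≥ 1) at b_7.

7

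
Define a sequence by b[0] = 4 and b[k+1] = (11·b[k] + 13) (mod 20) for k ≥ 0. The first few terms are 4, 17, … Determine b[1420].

4

Computing terms: b[0] = 4, b[1] = 17, b[2] = 0, b[3] = 13, b[4] = 16, b[5] = 9, b[6] = 12, b[7] = 5, b[8] = 8, b[9] = 1, b[10] = 4.
The sequence repeats with period 10.
(1420 - 0) mod 10 = 0, so b[1420] = b[0] = 4.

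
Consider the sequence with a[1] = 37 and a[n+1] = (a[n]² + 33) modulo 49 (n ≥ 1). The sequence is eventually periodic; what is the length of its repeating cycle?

We have a[1] = 37,  a[2] = 30,  a[3] = 2,  a[4] = 37.
The sequence repeats with period 3.

3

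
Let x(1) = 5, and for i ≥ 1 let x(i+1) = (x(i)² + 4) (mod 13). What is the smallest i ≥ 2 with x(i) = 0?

3

x(1) = 5,  x(2) = 3,  x(3) = 0,  x(4) = 4,  x(5) = 7,  x(6) = 1,  x(7) = 5.
Since x(7) = x(1) = 5, the sequence is periodic with period 6.
The value 0 first appears (with i ≥ 2) at x(3).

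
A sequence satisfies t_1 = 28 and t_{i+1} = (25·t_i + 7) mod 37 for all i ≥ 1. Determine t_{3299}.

t_1 = 28, t_2 = 4, t_3 = 33, t_4 = 18, t_5 = 13, t_6 = 36, t_7 = 19, t_8 = 1, t_9 = 32, t_{10} = 30, t_{11} = 17, t_{12} = 25, t_{13} = 3, t_{14} = 8, t_{15} = 22, t_{16} = 2, t_{17} = 20, t_{18} = 26, t_{19} = 28.
The sequence repeats with period 18.
So t_{3299} = t_{1 + ((3299-1) mod 18)} = t_5 = 13.

13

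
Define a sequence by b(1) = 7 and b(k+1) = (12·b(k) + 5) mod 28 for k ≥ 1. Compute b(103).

b(1) = 7; b(2) = 5; b(3) = 9; b(4) = 1; b(5) = 17; b(6) = 13; b(7) = 21; b(8) = 5.
Since b(8) = b(2) = 5, the sequence is eventually periodic: after a pre-period of length 1 it cycles with period 6.
For k ≥ 2, b(k) depends only on (k - 2) mod 6. (103 - 2) mod 6 = 5, so b(103) = b(7) = 21.

21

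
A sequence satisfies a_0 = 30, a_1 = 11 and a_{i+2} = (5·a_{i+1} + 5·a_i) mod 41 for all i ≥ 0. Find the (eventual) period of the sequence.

40

Computing terms: a_0 = 30, a_1 = 11, a_2 = 0, a_3 = 14, a_4 = 29, a_5 = 10, a_6 = 31, a_7 = 0, a_8 = 32, a_9 = 37, a_{10} = 17, a_{11} = 24, a_{12} = 0, a_{13} = 38, a_{14} = 26, a_{15} = 33, a_{16} = 8, a_{17} = 0, a_{18} = 40, a_{19} = 36, a_{20} = 11, a_{21} = 30, a_{22} = 0, a_{23} = 27, a_{24} = 12, a_{25} = 31, a_{26} = 10, a_{27} = 0, a_{28} = 9, a_{29} = 4, a_{30} = 24, a_{31} = 17, a_{32} = 0, a_{33} = 3, a_{34} = 15, a_{35} = 8, a_{36} = 33, a_{37} = 0, a_{38} = 1, a_{39} = 5, a_{40} = 30, a_{41} = 11.
Since (a_{40}, a_{41}) = (a_0, a_1) = (30, 11) (two consecutive terms determine the rest), the sequence is periodic with period 40.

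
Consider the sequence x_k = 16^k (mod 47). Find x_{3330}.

8

x_0 = 1,  x_1 = 16,  x_2 = 21,  x_3 = 7,  x_4 = 18,  x_5 = 6,  x_6 = 2,  x_7 = 32,  x_8 = 42,  x_9 = 14,  x_{10} = 36,  x_{11} = 12,  x_{12} = 4,  x_{13} = 17,  x_{14} = 37,  x_{15} = 28,  x_{16} = 25,  x_{17} = 24,  x_{18} = 8,  x_{19} = 34,  x_{20} = 27,  x_{21} = 9,  x_{22} = 3,  x_{23} = 1.
Since x_{23} = x_0 = 1, the sequence is periodic with period 23.
(3330 - 0) mod 23 = 18, so x_{3330} = x_{18} = 8.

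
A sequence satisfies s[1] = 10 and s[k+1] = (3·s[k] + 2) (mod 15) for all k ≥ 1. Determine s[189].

s[1] = 10; s[2] = 2; s[3] = 8; s[4] = 11; s[5] = 5; s[6] = 2.
Since s[6] = s[2] = 2, the sequence is eventually periodic: after a pre-period of length 1 it cycles with period 4.
For k ≥ 2, s[k] depends only on (k - 2) mod 4. (189 - 2) mod 4 = 3, so s[189] = s[5] = 5.

5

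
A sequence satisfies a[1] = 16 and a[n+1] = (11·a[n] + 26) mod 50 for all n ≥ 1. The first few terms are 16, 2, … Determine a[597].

22

We have a[1] = 16, a[2] = 2, a[3] = 48, a[4] = 4, a[5] = 20, a[6] = 46, a[7] = 32, a[8] = 28, a[9] = 34, a[10] = 0, a[11] = 26, a[12] = 12, a[13] = 8, a[14] = 14, a[15] = 30, a[16] = 6, a[17] = 42, a[18] = 38, a[19] = 44, a[20] = 10, a[21] = 36, a[22] = 22, a[23] = 18, a[24] = 24, a[25] = 40, a[26] = 16.
Since a[26] = a[1] = 16, the sequence is periodic with period 25.
(597 - 1) mod 25 = 21, so a[597] = a[22] = 22.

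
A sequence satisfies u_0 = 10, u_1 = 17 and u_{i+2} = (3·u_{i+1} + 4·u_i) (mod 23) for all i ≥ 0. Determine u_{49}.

Computing terms: u_0 = 10; u_1 = 17; u_2 = 22; u_3 = 19; u_4 = 7; u_5 = 5; u_6 = 20; u_7 = 11; u_8 = 21; u_9 = 15; u_{10} = 14; u_{11} = 10; u_{12} = 17.
Since (u_{11}, u_{12}) = (u_0, u_1) = (10, 17) (two consecutive terms determine the rest), the sequence is periodic with period 11.
So u_{49} = u_{0 + ((49-0) mod 11)} = u_5 = 5.

5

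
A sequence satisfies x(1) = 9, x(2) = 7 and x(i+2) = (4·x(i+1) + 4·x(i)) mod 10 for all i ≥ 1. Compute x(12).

4

x(1) = 9, x(2) = 7, x(3) = 4, x(4) = 4, x(5) = 2, x(6) = 4, x(7) = 4.
Since (x(6), x(7)) = (x(3), x(4)) = (4, 4) (two consecutive terms determine the rest), the sequence is eventually periodic: after a pre-period of length 2 it cycles with period 3.
For i ≥ 3, x(i) depends only on (i - 3) mod 3. (12 - 3) mod 3 = 0, so x(12) = x(3) = 4.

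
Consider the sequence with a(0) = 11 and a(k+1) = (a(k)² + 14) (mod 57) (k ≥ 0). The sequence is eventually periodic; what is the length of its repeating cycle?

4

Listing terms: a(0) = 11,  a(1) = 21,  a(2) = 56,  a(3) = 15,  a(4) = 11.
The sequence repeats with period 4.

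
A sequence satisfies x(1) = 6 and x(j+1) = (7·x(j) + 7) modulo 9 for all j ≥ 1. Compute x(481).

We have x(1) = 6, x(2) = 4, x(3) = 8, x(4) = 0, x(5) = 7, x(6) = 2, x(7) = 3, x(8) = 1, x(9) = 5, x(10) = 6.
The sequence repeats with period 9.
So x(481) = x(1 + ((481-1) mod 9)) = x(4) = 0.

0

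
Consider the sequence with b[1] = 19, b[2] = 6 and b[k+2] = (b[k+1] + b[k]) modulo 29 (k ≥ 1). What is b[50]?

We have b[1] = 19, b[2] = 6, b[3] = 25, b[4] = 2, b[5] = 27, b[6] = 0, b[7] = 27, b[8] = 27, b[9] = 25, b[10] = 23, b[11] = 19, b[12] = 13, b[13] = 3, b[14] = 16, b[15] = 19, b[16] = 6.
Since (b[15], b[16]) = (b[1], b[2]) = (19, 6) (two consecutive terms determine the rest), the sequence is periodic with period 14.
(50 - 1) mod 14 = 7, so b[50] = b[8] = 27.

27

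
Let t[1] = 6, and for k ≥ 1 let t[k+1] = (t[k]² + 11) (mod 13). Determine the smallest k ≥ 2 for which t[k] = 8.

2

Listing terms: t[1] = 6,  t[2] = 8,  t[3] = 10,  t[4] = 7,  t[5] = 8.
Since t[5] = t[2] = 8, the sequence is eventually periodic: after a pre-period of length 1 it cycles with period 3.
The value 8 first appears (with k ≥ 2) at t[2].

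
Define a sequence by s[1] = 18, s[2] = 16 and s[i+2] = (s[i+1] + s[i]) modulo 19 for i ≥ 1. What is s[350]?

10

Listing terms: s[1] = 18; s[2] = 16; s[3] = 15; s[4] = 12; s[5] = 8; s[6] = 1; s[7] = 9; s[8] = 10; s[9] = 0; s[10] = 10; s[11] = 10; s[12] = 1; s[13] = 11; s[14] = 12; s[15] = 4; s[16] = 16; s[17] = 1; s[18] = 17; s[19] = 18; s[20] = 16.
The sequence repeats with period 18.
So s[350] = s[1 + ((350-1) mod 18)] = s[8] = 10.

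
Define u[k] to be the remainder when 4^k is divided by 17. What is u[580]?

1

We have u[0] = 1, u[1] = 4, u[2] = 16, u[3] = 13, u[4] = 1.
The sequence repeats with period 4.
So u[580] = u[0 + ((580-0) mod 4)] = u[0] = 1.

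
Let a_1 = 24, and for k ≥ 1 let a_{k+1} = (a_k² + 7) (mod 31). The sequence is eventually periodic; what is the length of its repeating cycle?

a_1 = 24, a_2 = 25, a_3 = 12, a_4 = 27, a_5 = 23, a_6 = 9, a_7 = 26, a_8 = 1, a_9 = 8, a_{10} = 9.
Since a_{10} = a_6 = 9, the sequence is eventually periodic: after a pre-period of length 5 it cycles with period 4.

4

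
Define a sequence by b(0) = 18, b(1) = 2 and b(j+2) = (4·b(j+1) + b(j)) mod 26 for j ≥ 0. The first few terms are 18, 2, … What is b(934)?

10

We have b(0) = 18,  b(1) = 2,  b(2) = 0,  b(3) = 2,  b(4) = 8,  b(5) = 8,  b(6) = 14,  b(7) = 12,  b(8) = 10,  b(9) = 0,  b(10) = 10,  b(11) = 14,  b(12) = 14,  b(13) = 18,  b(14) = 8,  b(15) = 24,  b(16) = 0,  b(17) = 24,  b(18) = 18,  b(19) = 18,  b(20) = 12,  b(21) = 14,  b(22) = 16,  b(23) = 0,  b(24) = 16,  b(25) = 12,  b(26) = 12,  b(27) = 8,  b(28) = 18,  b(29) = 2.
Since (b(28), b(29)) = (b(0), b(1)) = (18, 2) (two consecutive terms determine the rest), the sequence is periodic with period 28.
(934 - 0) mod 28 = 10, so b(934) = b(10) = 10.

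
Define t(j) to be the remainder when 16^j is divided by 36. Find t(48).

t(1) = 16,  t(2) = 4,  t(3) = 28,  t(4) = 16.
Since t(4) = t(1) = 16, the sequence is periodic with period 3.
So t(48) = t(1 + ((48-1) mod 3)) = t(3) = 28.

28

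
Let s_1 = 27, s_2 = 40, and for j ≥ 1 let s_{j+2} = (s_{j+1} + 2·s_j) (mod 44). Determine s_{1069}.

2

We have s_1 = 27, s_2 = 40, s_3 = 6, s_4 = 42, s_5 = 10, s_6 = 6, s_7 = 26, s_8 = 38, s_9 = 2, s_{10} = 34, s_{11} = 38, s_{12} = 18, s_{13} = 6, s_{14} = 42.
Since (s_{13}, s_{14}) = (s_3, s_4) = (6, 42) (two consecutive terms determine the rest), the sequence is eventually periodic: after a pre-period of length 2 it cycles with period 10.
For j ≥ 3, s_j depends only on (j - 3) mod 10. (1069 - 3) mod 10 = 6, so s_{1069} = s_9 = 2.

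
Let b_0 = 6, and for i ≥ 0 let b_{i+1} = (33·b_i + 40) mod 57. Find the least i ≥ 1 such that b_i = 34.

16

b_0 = 6,  b_1 = 10,  b_2 = 28,  b_3 = 52,  b_4 = 46,  b_5 = 19,  b_6 = 40,  b_7 = 49,  b_8 = 4,  b_9 = 1,  b_{10} = 16,  b_{11} = 55,  b_{12} = 31,  b_{13} = 37,  b_{14} = 7,  b_{15} = 43,  b_{16} = 34,  b_{17} = 22,  b_{18} = 25,  b_{19} = 10.
Since b_{19} = b_1 = 10, the sequence is eventually periodic: after a pre-period of length 1 it cycles with period 18.
The value 34 first appears (with i ≥ 1) at b_{16}.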